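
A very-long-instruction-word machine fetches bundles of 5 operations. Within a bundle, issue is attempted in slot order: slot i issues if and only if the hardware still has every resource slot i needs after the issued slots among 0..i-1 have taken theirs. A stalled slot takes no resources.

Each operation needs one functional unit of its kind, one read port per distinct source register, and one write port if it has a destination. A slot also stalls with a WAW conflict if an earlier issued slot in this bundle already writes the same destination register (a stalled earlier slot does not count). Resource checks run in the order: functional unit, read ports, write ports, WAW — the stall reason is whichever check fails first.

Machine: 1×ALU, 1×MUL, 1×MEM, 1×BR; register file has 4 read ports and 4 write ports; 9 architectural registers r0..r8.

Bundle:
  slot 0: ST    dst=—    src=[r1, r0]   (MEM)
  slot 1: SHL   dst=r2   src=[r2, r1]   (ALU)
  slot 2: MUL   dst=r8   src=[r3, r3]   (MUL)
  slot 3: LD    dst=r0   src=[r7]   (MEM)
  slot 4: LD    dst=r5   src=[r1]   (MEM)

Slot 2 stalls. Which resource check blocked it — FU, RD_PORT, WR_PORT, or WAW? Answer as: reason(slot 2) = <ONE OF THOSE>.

reason(slot 2) = RD_PORT

slot 0 (MEM): ISSUE — free A1,Mu1,Ld0,B1 rp2 wp4
slot 1 (ALU): ISSUE — free A0,Mu1,Ld0,B1 rp0 wp3
slot 2 (MUL): stall RD_PORT — free A0,Mu1,Ld0,B1 rp0 wp3
slot 3 (MEM): stall FU — free A0,Mu1,Ld0,B1 rp0 wp3
slot 4 (MEM): stall FU — free A0,Mu1,Ld0,B1 rp0 wp3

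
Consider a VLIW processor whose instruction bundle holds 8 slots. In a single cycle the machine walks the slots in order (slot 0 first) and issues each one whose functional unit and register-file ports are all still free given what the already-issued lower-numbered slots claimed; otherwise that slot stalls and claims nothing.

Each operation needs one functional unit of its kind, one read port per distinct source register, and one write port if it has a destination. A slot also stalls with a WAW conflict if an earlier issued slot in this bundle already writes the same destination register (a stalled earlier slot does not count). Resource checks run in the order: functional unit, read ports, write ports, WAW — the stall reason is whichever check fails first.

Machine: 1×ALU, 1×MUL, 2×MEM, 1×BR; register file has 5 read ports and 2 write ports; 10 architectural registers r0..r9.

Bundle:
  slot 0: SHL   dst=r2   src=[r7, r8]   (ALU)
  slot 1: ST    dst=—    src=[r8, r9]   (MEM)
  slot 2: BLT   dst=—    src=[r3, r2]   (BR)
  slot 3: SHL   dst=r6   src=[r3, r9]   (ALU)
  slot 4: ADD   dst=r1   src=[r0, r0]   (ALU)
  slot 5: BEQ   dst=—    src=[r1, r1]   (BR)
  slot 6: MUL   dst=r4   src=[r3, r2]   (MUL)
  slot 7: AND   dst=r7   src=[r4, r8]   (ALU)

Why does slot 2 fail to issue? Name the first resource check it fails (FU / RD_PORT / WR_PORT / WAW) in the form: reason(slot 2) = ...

reason(slot 2) = RD_PORT

slot 0 (ALU): ISSUE — free A0,Mu1,Ld2,B1 rp3 wp1
slot 1 (MEM): ISSUE — free A0,Mu1,Ld1,B1 rp1 wp1
slot 2 (BR): stall RD_PORT — free A0,Mu1,Ld1,B1 rp1 wp1
slot 3 (ALU): stall FU — free A0,Mu1,Ld1,B1 rp1 wp1
slot 4 (ALU): stall FU — free A0,Mu1,Ld1,B1 rp1 wp1
slot 5 (BR): ISSUE — free A0,Mu1,Ld1,B0 rp0 wp1
slot 6 (MUL): stall RD_PORT — free A0,Mu1,Ld1,B0 rp0 wp1
slot 7 (ALU): stall FU — free A0,Mu1,Ld1,B0 rp0 wp1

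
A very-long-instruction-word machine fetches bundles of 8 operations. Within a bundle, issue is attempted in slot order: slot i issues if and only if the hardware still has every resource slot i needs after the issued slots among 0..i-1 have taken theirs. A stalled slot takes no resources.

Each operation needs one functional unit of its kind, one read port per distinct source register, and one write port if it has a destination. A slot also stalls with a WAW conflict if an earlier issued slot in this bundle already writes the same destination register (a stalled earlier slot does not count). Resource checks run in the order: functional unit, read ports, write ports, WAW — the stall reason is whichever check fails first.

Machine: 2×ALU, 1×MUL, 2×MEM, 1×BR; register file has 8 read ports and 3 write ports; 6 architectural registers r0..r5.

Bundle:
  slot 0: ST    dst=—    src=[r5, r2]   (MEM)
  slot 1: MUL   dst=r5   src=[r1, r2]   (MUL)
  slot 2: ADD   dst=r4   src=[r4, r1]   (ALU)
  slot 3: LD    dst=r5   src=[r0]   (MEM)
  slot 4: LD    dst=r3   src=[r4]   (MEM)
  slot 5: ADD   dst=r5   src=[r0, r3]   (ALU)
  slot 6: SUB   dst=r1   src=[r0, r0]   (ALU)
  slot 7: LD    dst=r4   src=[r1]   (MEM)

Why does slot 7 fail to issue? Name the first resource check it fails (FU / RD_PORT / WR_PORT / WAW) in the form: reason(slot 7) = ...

reason(slot 7) = FU

#0 MEM src=r5,r2 dispatched  <A:2 Mu:1 Ld:1 B:1 rd:6 wr:3>
#1 MUL src=r1,r2 dispatched  <A:2 Mu:0 Ld:1 B:1 rd:4 wr:2>
#2 ALU src=r4,r1 dispatched  <A:1 Mu:0 Ld:1 B:1 rd:2 wr:1>
#3 MEM src=r0 held:WAW  <A:1 Mu:0 Ld:1 B:1 rd:2 wr:1>
#4 MEM src=r4 dispatched  <A:1 Mu:0 Ld:0 B:1 rd:1 wr:0>
#5 ALU src=r0,r3 held:RD_PORT  <A:1 Mu:0 Ld:0 B:1 rd:1 wr:0>
#6 ALU src=r0,r0 held:WR_PORT  <A:1 Mu:0 Ld:0 B:1 rd:1 wr:0>
#7 MEM src=r1 held:FU  <A:1 Mu:0 Ld:0 B:1 rd:1 wr:0>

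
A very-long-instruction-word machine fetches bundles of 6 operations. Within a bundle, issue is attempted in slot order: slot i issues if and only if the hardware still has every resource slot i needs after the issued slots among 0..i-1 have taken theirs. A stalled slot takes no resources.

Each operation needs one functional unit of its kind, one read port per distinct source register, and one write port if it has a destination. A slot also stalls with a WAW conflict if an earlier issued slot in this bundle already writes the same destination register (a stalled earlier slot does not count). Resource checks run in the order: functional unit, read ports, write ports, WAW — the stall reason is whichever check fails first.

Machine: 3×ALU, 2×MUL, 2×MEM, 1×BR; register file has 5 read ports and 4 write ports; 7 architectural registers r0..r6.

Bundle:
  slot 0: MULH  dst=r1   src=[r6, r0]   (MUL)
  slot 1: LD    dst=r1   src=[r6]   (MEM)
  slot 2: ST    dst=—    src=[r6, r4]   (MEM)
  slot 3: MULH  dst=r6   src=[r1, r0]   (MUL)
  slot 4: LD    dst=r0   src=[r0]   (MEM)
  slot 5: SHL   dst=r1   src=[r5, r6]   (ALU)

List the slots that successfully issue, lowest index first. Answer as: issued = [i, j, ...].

issued = [0, 2, 4]

[0] MUL needs rd=2 wr=1: ok; after: ALU=3 MUL=1 MEM=2 BR=1, R=3, W=3
[1] MEM needs rd=1 wr=1: WAW; after: ALU=3 MUL=1 MEM=2 BR=1, R=3, W=3
[2] MEM needs rd=2 wr=0: ok; after: ALU=3 MUL=1 MEM=1 BR=1, R=1, W=3
[3] MUL needs rd=2 wr=1: RD_PORT; after: ALU=3 MUL=1 MEM=1 BR=1, R=1, W=3
[4] MEM needs rd=1 wr=1: ok; after: ALU=3 MUL=1 MEM=0 BR=1, R=0, W=2
[5] ALU needs rd=2 wr=1: RD_PORT; after: ALU=3 MUL=1 MEM=0 BR=1, R=0, W=2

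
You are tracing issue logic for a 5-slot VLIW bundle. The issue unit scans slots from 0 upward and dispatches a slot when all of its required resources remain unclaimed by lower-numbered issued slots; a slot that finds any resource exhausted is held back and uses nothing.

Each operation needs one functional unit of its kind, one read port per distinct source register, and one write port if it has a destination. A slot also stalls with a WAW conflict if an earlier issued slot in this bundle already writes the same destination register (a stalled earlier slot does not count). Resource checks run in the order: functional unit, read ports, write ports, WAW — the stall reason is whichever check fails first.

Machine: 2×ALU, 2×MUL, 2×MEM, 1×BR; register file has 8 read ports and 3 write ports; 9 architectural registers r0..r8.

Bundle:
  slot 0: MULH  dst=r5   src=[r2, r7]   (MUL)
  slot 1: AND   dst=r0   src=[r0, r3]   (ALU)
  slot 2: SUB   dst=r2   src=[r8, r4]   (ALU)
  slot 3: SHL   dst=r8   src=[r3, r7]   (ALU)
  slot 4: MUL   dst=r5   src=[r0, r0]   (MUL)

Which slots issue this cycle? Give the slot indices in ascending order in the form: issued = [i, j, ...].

issued = [0, 1, 2]

  0. MUL→r5 ⇒ go  {2A/1Mu/2Ld/1B | 6r 2w}
  1. ALU→r0 ⇒ go  {1A/1Mu/2Ld/1B | 4r 1w}
  2. ALU→r2 ⇒ go  {0A/1Mu/2Ld/1B | 2r 0w}
  3. ALU→r8 ⇒ no(FU)  {0A/1Mu/2Ld/1B | 2r 0w}
  4. MUL→r5 ⇒ no(WR_PORT)  {0A/1Mu/2Ld/1B | 2r 0w}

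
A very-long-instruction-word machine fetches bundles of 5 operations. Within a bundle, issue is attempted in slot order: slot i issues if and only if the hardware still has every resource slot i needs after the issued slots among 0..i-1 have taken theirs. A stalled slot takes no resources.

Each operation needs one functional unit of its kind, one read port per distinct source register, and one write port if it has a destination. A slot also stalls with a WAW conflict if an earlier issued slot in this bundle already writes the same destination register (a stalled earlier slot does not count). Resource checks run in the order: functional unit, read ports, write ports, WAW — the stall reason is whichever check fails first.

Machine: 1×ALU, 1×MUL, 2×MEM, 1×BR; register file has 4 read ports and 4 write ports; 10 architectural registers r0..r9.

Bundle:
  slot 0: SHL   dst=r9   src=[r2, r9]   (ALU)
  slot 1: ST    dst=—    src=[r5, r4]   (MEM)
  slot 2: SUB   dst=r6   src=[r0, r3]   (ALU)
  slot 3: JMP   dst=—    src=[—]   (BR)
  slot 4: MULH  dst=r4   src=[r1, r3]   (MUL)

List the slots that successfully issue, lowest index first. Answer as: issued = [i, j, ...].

(0) want 1×ALU +2rd +1wr — yes → AL0|MU1|ME2|BR1|rd2|wr3
(1) want 1×MEM +2rd +0wr — yes → AL0|MU1|ME1|BR1|rd0|wr3
(2) want 1×ALU +2rd +1wr — FU → AL0|MU1|ME1|BR1|rd0|wr3
(3) want 1×BR +0rd +0wr — yes → AL0|MU1|ME1|BR0|rd0|wr3
(4) want 1×MUL +2rd +1wr — RD_PORT → AL0|MU1|ME1|BR0|rd0|wr3

issued = [0, 1, 3]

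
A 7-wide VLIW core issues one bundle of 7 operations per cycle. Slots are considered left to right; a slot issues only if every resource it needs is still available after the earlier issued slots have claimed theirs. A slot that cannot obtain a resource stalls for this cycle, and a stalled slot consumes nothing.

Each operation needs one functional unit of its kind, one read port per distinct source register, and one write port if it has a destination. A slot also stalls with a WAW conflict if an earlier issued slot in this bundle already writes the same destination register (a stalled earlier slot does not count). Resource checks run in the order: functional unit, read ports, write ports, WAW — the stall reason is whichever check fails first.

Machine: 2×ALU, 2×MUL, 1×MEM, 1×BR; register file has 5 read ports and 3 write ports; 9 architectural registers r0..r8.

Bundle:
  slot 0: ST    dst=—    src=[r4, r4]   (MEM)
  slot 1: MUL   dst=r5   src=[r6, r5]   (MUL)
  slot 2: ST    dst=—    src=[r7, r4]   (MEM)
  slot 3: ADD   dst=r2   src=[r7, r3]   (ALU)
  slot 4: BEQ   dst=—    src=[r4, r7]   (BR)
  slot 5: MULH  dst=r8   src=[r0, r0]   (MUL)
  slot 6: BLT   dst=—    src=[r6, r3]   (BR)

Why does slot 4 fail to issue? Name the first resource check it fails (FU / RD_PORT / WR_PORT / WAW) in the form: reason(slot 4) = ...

[0] MEM needs rd=1 wr=0: ok; after: ALU=2 MUL=2 MEM=0 BR=1, R=4, W=3
[1] MUL needs rd=2 wr=1: ok; after: ALU=2 MUL=1 MEM=0 BR=1, R=2, W=2
[2] MEM needs rd=2 wr=0: FU; after: ALU=2 MUL=1 MEM=0 BR=1, R=2, W=2
[3] ALU needs rd=2 wr=1: ok; after: ALU=1 MUL=1 MEM=0 BR=1, R=0, W=1
[4] BR needs rd=2 wr=0: RD_PORT; after: ALU=1 MUL=1 MEM=0 BR=1, R=0, W=1
[5] MUL needs rd=1 wr=1: RD_PORT; after: ALU=1 MUL=1 MEM=0 BR=1, R=0, W=1
[6] BR needs rd=2 wr=0: RD_PORT; after: ALU=1 MUL=1 MEM=0 BR=1, R=0, W=1

reason(slot 4) = RD_PORT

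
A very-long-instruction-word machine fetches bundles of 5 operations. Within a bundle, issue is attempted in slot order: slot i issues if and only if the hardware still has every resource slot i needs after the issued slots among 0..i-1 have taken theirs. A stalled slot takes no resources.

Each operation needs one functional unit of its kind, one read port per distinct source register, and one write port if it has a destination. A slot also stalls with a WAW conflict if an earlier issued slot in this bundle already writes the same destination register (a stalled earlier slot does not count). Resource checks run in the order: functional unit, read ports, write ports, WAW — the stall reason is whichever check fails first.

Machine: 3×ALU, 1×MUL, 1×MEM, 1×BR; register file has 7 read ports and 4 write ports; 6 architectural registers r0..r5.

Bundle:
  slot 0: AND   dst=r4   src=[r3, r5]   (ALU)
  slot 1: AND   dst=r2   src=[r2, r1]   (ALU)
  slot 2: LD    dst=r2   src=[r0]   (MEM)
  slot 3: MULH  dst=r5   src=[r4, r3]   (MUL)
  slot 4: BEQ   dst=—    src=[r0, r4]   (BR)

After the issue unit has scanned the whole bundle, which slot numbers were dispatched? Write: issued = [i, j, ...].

issued = [0, 1, 3]

  0. ALU→r4 ⇒ go  {2A/1Mu/1Ld/1B | 5r 3w}
  1. ALU→r2 ⇒ go  {1A/1Mu/1Ld/1B | 3r 2w}
  2. MEM→r2 ⇒ no(WAW)  {1A/1Mu/1Ld/1B | 3r 2w}
  3. MUL→r5 ⇒ go  {1A/0Mu/1Ld/1B | 1r 1w}
  4. BR ⇒ no(RD_PORT)  {1A/0Mu/1Ld/1B | 1r 1w}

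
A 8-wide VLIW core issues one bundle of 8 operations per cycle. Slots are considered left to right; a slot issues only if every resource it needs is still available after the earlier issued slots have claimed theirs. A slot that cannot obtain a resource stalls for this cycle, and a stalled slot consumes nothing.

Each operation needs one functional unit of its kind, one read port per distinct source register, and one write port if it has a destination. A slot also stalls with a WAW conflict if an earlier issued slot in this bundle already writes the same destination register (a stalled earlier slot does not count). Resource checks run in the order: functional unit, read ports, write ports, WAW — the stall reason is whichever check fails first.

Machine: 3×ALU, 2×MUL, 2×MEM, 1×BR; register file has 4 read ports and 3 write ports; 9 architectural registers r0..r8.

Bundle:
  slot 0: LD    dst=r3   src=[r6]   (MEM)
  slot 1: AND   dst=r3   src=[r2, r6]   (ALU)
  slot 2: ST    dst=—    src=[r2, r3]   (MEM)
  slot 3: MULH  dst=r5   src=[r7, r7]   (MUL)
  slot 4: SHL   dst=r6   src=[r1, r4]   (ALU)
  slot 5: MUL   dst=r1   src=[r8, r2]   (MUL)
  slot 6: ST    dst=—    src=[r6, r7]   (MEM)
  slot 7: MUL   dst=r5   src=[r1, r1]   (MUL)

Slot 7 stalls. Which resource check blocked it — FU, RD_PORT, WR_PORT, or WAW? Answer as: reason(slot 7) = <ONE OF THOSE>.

reason(slot 7) = RD_PORT

slot 0 (MEM): ISSUE — free A3,Mu2,Ld1,B1 rp3 wp2
slot 1 (ALU): stall WAW — free A3,Mu2,Ld1,B1 rp3 wp2
slot 2 (MEM): ISSUE — free A3,Mu2,Ld0,B1 rp1 wp2
slot 3 (MUL): ISSUE — free A3,Mu1,Ld0,B1 rp0 wp1
slot 4 (ALU): stall RD_PORT — free A3,Mu1,Ld0,B1 rp0 wp1
slot 5 (MUL): stall RD_PORT — free A3,Mu1,Ld0,B1 rp0 wp1
slot 6 (MEM): stall FU — free A3,Mu1,Ld0,B1 rp0 wp1
slot 7 (MUL): stall RD_PORT — free A3,Mu1,Ld0,B1 rp0 wp1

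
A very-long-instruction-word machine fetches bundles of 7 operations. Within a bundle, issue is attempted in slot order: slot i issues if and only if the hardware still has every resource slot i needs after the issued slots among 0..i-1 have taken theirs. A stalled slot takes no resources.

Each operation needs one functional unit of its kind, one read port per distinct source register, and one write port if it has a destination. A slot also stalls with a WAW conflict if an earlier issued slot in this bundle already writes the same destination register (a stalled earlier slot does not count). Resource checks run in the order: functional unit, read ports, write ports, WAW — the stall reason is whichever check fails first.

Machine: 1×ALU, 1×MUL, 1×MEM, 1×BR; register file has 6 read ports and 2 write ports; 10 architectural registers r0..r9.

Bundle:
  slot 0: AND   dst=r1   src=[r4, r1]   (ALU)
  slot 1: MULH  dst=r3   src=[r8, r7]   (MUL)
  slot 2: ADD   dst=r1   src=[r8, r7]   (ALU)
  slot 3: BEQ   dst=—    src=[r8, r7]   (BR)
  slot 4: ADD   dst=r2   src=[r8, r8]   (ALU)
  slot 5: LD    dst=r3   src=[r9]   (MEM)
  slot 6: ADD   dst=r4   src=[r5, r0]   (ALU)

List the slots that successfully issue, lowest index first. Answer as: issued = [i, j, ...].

issued = [0, 1, 3]

  0. ALU→r1 ⇒ go  {0A/1Mu/1Ld/1B | 4r 1w}
  1. MUL→r3 ⇒ go  {0A/0Mu/1Ld/1B | 2r 0w}
  2. ALU→r1 ⇒ no(FU)  {0A/0Mu/1Ld/1B | 2r 0w}
  3. BR ⇒ go  {0A/0Mu/1Ld/0B | 0r 0w}
  4. ALU→r2 ⇒ no(FU)  {0A/0Mu/1Ld/0B | 0r 0w}
  5. MEM→r3 ⇒ no(RD_PORT)  {0A/0Mu/1Ld/0B | 0r 0w}
  6. ALU→r4 ⇒ no(FU)  {0A/0Mu/1Ld/0B | 0r 0w}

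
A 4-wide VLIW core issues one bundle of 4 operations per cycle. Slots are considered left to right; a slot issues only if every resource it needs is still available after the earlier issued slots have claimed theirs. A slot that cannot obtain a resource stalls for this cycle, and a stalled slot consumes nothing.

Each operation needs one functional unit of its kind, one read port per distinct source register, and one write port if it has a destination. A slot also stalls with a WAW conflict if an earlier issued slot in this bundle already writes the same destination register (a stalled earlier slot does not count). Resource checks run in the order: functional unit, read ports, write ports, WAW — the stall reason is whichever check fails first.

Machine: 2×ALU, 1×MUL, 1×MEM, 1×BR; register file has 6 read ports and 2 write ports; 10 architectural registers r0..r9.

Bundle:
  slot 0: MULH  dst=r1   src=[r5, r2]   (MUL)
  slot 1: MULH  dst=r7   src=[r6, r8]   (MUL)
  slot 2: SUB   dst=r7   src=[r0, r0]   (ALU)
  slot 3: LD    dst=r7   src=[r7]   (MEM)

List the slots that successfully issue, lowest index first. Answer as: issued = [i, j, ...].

(0) want 1×MUL +2rd +1wr — yes → AL2|MU0|ME1|BR1|rd4|wr1
(1) want 1×MUL +2rd +1wr — FU → AL2|MU0|ME1|BR1|rd4|wr1
(2) want 1×ALU +1rd +1wr — yes → AL1|MU0|ME1|BR1|rd3|wr0
(3) want 1×MEM +1rd +1wr — WR_PORT → AL1|MU0|ME1|BR1|rd3|wr0

issued = [0, 2]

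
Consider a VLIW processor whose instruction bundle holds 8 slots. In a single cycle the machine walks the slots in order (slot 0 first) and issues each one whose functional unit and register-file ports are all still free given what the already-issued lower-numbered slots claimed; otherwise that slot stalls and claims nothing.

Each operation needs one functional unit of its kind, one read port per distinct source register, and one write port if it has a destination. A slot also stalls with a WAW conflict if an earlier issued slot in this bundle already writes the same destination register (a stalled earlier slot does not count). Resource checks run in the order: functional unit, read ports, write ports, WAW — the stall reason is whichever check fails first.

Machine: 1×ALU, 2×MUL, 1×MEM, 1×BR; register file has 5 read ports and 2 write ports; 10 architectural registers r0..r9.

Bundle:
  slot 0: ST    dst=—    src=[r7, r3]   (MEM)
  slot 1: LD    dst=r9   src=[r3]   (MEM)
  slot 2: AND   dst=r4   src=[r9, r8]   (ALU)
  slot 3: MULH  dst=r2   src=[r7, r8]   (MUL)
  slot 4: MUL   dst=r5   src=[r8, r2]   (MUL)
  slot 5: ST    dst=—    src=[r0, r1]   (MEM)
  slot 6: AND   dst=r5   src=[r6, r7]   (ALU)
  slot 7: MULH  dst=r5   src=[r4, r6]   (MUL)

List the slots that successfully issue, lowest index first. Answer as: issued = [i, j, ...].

#0 MEM src=r7,r3 dispatched  <A:1 Mu:2 Ld:0 B:1 rd:3 wr:2>
#1 MEM src=r3 held:FU  <A:1 Mu:2 Ld:0 B:1 rd:3 wr:2>
#2 ALU src=r9,r8 dispatched  <A:0 Mu:2 Ld:0 B:1 rd:1 wr:1>
#3 MUL src=r7,r8 held:RD_PORT  <A:0 Mu:2 Ld:0 B:1 rd:1 wr:1>
#4 MUL src=r8,r2 held:RD_PORT  <A:0 Mu:2 Ld:0 B:1 rd:1 wr:1>
#5 MEM src=r0,r1 held:FU  <A:0 Mu:2 Ld:0 B:1 rd:1 wr:1>
#6 ALU src=r6,r7 held:FU  <A:0 Mu:2 Ld:0 B:1 rd:1 wr:1>
#7 MUL src=r4,r6 held:RD_PORT  <A:0 Mu:2 Ld:0 B:1 rd:1 wr:1>

issued = [0, 2]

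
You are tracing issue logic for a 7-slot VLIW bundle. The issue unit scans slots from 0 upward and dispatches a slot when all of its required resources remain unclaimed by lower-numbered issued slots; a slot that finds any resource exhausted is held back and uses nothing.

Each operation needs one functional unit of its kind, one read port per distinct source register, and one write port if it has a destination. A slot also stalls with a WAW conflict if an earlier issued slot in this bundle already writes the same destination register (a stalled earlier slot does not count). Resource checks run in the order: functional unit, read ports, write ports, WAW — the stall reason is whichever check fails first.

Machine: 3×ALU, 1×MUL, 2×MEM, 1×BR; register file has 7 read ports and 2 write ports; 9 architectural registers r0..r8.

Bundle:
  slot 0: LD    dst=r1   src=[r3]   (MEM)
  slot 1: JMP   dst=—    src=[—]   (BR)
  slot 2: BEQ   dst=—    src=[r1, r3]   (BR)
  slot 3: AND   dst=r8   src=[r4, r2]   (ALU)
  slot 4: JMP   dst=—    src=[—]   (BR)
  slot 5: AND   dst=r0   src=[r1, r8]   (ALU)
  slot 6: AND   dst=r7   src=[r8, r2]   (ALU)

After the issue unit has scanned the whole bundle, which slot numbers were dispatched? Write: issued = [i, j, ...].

[0] MEM needs rd=1 wr=1: ok; after: ALU=3 MUL=1 MEM=1 BR=1, R=6, W=1
[1] BR needs rd=0 wr=0: ok; after: ALU=3 MUL=1 MEM=1 BR=0, R=6, W=1
[2] BR needs rd=2 wr=0: FU; after: ALU=3 MUL=1 MEM=1 BR=0, R=6, W=1
[3] ALU needs rd=2 wr=1: ok; after: ALU=2 MUL=1 MEM=1 BR=0, R=4, W=0
[4] BR needs rd=0 wr=0: FU; after: ALU=2 MUL=1 MEM=1 BR=0, R=4, W=0
[5] ALU needs rd=2 wr=1: WR_PORT; after: ALU=2 MUL=1 MEM=1 BR=0, R=4, W=0
[6] ALU needs rd=2 wr=1: WR_PORT; after: ALU=2 MUL=1 MEM=1 BR=0, R=4, W=0

issued = [0, 1, 3]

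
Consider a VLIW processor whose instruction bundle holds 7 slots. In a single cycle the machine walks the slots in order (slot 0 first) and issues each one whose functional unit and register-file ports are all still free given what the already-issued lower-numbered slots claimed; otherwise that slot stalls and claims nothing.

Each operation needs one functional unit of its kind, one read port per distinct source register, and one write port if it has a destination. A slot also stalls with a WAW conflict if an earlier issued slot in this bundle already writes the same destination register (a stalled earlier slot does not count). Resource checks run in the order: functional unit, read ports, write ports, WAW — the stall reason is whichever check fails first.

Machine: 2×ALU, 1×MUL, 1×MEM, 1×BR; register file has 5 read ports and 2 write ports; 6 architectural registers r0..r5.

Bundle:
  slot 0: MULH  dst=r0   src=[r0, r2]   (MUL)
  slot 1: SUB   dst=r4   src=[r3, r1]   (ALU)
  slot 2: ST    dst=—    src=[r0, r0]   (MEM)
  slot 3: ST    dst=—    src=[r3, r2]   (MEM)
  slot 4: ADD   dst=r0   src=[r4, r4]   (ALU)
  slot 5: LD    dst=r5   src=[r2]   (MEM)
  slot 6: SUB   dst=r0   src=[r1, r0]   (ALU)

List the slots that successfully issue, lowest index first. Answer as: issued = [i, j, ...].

issued = [0, 1, 2]

  0. MUL→r0 ⇒ go  {2A/0Mu/1Ld/1B | 3r 1w}
  1. ALU→r4 ⇒ go  {1A/0Mu/1Ld/1B | 1r 0w}
  2. MEM ⇒ go  {1A/0Mu/0Ld/1B | 0r 0w}
  3. MEM ⇒ no(FU)  {1A/0Mu/0Ld/1B | 0r 0w}
  4. ALU→r0 ⇒ no(RD_PORT)  {1A/0Mu/0Ld/1B | 0r 0w}
  5. MEM→r5 ⇒ no(FU)  {1A/0Mu/0Ld/1B | 0r 0w}
  6. ALU→r0 ⇒ no(RD_PORT)  {1A/0Mu/0Ld/1B | 0r 0w}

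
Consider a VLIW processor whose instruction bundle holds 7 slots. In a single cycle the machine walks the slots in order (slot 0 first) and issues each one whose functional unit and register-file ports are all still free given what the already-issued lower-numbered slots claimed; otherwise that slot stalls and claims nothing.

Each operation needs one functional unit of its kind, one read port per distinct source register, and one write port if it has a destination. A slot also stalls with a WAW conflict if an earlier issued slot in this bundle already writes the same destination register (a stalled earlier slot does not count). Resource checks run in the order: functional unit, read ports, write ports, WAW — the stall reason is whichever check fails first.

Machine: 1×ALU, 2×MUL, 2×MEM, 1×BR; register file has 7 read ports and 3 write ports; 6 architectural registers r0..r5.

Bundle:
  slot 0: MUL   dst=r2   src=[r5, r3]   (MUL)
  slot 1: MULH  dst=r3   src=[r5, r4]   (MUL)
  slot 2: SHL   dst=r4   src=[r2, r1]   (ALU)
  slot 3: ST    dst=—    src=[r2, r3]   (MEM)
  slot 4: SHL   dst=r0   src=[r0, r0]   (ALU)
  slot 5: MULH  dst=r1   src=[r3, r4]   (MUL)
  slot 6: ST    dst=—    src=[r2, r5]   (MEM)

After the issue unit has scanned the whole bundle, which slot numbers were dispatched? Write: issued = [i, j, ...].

issued = [0, 1, 2]

slot 0 (MUL): ISSUE — free A1,Mu1,Ld2,B1 rp5 wp2
slot 1 (MUL): ISSUE — free A1,Mu0,Ld2,B1 rp3 wp1
slot 2 (ALU): ISSUE — free A0,Mu0,Ld2,B1 rp1 wp0
slot 3 (MEM): stall RD_PORT — free A0,Mu0,Ld2,B1 rp1 wp0
slot 4 (ALU): stall FU — free A0,Mu0,Ld2,B1 rp1 wp0
slot 5 (MUL): stall FU — free A0,Mu0,Ld2,B1 rp1 wp0
slot 6 (MEM): stall RD_PORT — free A0,Mu0,Ld2,B1 rp1 wp0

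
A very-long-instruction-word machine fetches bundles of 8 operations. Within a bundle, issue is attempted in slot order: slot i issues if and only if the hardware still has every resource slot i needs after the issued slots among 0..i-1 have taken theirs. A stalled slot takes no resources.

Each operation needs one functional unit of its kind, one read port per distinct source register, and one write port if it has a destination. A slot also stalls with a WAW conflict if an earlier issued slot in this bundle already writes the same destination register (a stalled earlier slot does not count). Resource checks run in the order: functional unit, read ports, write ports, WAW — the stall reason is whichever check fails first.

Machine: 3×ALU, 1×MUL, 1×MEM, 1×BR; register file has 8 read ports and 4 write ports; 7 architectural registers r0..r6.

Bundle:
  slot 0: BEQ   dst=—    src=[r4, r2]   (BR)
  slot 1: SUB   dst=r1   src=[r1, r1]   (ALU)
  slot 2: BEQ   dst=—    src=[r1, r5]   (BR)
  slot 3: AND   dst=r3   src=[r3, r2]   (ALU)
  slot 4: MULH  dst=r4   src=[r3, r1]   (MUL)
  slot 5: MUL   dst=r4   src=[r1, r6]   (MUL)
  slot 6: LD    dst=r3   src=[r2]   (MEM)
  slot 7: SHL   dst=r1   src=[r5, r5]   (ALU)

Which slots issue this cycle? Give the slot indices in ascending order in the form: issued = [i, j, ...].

slot 0 (BR): ISSUE — free A3,Mu1,Ld1,B0 rp6 wp4
slot 1 (ALU): ISSUE — free A2,Mu1,Ld1,B0 rp5 wp3
slot 2 (BR): stall FU — free A2,Mu1,Ld1,B0 rp5 wp3
slot 3 (ALU): ISSUE — free A1,Mu1,Ld1,B0 rp3 wp2
slot 4 (MUL): ISSUE — free A1,Mu0,Ld1,B0 rp1 wp1
slot 5 (MUL): stall FU — free A1,Mu0,Ld1,B0 rp1 wp1
slot 6 (MEM): stall WAW — free A1,Mu0,Ld1,B0 rp1 wp1
slot 7 (ALU): stall WAW — free A1,Mu0,Ld1,B0 rp1 wp1

issued = [0, 1, 3, 4]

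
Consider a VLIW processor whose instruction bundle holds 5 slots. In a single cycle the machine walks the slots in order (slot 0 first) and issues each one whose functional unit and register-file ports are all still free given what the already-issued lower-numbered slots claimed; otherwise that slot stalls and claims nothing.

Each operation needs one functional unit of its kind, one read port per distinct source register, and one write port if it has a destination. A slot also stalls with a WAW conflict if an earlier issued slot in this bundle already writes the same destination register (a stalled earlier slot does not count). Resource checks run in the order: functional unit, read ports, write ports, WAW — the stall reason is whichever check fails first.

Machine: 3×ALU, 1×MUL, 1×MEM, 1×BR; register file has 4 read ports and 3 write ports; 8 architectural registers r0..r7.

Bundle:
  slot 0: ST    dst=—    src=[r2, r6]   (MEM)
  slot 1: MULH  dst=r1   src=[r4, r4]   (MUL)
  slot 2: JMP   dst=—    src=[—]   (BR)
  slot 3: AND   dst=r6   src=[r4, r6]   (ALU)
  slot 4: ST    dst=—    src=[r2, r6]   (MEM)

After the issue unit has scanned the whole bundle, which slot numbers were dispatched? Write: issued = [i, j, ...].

slot 0 (MEM): ISSUE — free A3,Mu1,Ld0,B1 rp2 wp3
slot 1 (MUL): ISSUE — free A3,Mu0,Ld0,B1 rp1 wp2
slot 2 (BR): ISSUE — free A3,Mu0,Ld0,B0 rp1 wp2
slot 3 (ALU): stall RD_PORT — free A3,Mu0,Ld0,B0 rp1 wp2
slot 4 (MEM): stall FU — free A3,Mu0,Ld0,B0 rp1 wp2

issued = [0, 1, 2]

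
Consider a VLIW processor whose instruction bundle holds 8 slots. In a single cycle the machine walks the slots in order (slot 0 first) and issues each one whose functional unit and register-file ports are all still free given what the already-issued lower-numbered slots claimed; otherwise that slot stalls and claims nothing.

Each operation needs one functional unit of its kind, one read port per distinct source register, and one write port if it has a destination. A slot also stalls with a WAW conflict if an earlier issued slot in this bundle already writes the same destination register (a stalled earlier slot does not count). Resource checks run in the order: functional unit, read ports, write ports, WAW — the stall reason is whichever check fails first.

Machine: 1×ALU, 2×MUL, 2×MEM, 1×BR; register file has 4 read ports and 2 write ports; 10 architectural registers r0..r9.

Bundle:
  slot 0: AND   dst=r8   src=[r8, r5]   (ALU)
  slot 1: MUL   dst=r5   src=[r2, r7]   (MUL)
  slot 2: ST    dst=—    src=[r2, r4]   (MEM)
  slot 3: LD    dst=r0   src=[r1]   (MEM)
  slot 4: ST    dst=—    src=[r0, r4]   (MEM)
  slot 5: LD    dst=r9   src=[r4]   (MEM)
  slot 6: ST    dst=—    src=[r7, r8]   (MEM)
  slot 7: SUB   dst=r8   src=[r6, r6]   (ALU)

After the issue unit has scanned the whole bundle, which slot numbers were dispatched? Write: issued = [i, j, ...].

slot 0 (ALU): ISSUE — free A0,Mu2,Ld2,B1 rp2 wp1
slot 1 (MUL): ISSUE — free A0,Mu1,Ld2,B1 rp0 wp0
slot 2 (MEM): stall RD_PORT — free A0,Mu1,Ld2,B1 rp0 wp0
slot 3 (MEM): stall RD_PORT — free A0,Mu1,Ld2,B1 rp0 wp0
slot 4 (MEM): stall RD_PORT — free A0,Mu1,Ld2,B1 rp0 wp0
slot 5 (MEM): stall RD_PORT — free A0,Mu1,Ld2,B1 rp0 wp0
slot 6 (MEM): stall RD_PORT — free A0,Mu1,Ld2,B1 rp0 wp0
slot 7 (ALU): stall FU — free A0,Mu1,Ld2,B1 rp0 wp0

issued = [0, 1]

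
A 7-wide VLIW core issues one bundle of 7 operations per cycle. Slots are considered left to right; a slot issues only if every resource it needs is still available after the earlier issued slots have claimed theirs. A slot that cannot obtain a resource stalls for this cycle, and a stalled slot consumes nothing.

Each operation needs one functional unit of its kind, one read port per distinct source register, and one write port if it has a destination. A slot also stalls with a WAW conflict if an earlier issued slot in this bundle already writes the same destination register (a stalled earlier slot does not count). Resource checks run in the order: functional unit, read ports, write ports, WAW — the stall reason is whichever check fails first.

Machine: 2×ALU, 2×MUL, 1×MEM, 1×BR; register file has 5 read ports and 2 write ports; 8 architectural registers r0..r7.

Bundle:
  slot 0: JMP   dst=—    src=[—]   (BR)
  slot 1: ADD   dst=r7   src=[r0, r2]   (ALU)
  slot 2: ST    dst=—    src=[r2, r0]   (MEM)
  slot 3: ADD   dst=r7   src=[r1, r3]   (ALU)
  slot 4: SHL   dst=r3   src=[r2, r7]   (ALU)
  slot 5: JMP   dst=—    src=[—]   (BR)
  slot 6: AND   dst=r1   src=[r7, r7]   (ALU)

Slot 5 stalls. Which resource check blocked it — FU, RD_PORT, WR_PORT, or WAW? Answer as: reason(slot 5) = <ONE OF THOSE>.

[0] BR needs rd=0 wr=0: ok; after: ALU=2 MUL=2 MEM=1 BR=0, R=5, W=2
[1] ALU needs rd=2 wr=1: ok; after: ALU=1 MUL=2 MEM=1 BR=0, R=3, W=1
[2] MEM needs rd=2 wr=0: ok; after: ALU=1 MUL=2 MEM=0 BR=0, R=1, W=1
[3] ALU needs rd=2 wr=1: RD_PORT; after: ALU=1 MUL=2 MEM=0 BR=0, R=1, W=1
[4] ALU needs rd=2 wr=1: RD_PORT; after: ALU=1 MUL=2 MEM=0 BR=0, R=1, W=1
[5] BR needs rd=0 wr=0: FU; after: ALU=1 MUL=2 MEM=0 BR=0, R=1, W=1
[6] ALU needs rd=1 wr=1: ok; after: ALU=0 MUL=2 MEM=0 BR=0, R=0, W=0

reason(slot 5) = FU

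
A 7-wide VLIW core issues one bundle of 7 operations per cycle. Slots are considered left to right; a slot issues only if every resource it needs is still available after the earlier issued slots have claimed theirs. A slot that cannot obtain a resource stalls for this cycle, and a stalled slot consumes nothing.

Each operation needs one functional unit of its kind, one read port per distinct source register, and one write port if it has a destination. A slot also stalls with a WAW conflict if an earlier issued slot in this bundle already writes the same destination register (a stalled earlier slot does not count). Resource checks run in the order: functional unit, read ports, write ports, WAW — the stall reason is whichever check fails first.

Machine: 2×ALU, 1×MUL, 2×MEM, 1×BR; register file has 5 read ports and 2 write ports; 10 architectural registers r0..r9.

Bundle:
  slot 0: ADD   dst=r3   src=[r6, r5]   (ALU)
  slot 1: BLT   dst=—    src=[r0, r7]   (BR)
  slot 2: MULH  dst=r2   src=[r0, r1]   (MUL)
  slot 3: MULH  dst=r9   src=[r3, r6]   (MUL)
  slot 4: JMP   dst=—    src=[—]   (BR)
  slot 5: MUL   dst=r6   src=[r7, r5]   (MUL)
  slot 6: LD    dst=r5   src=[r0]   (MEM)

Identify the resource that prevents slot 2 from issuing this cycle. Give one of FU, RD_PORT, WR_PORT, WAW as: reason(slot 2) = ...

#0 ALU src=r6,r5 dispatched  <A:1 Mu:1 Ld:2 B:1 rd:3 wr:1>
#1 BR src=r0,r7 dispatched  <A:1 Mu:1 Ld:2 B:0 rd:1 wr:1>
#2 MUL src=r0,r1 held:RD_PORT  <A:1 Mu:1 Ld:2 B:0 rd:1 wr:1>
#3 MUL src=r3,r6 held:RD_PORT  <A:1 Mu:1 Ld:2 B:0 rd:1 wr:1>
#4 BR src=- held:FU  <A:1 Mu:1 Ld:2 B:0 rd:1 wr:1>
#5 MUL src=r7,r5 held:RD_PORT  <A:1 Mu:1 Ld:2 B:0 rd:1 wr:1>
#6 MEM src=r0 dispatched  <A:1 Mu:1 Ld:1 B:0 rd:0 wr:0>

reason(slot 2) = RD_PORT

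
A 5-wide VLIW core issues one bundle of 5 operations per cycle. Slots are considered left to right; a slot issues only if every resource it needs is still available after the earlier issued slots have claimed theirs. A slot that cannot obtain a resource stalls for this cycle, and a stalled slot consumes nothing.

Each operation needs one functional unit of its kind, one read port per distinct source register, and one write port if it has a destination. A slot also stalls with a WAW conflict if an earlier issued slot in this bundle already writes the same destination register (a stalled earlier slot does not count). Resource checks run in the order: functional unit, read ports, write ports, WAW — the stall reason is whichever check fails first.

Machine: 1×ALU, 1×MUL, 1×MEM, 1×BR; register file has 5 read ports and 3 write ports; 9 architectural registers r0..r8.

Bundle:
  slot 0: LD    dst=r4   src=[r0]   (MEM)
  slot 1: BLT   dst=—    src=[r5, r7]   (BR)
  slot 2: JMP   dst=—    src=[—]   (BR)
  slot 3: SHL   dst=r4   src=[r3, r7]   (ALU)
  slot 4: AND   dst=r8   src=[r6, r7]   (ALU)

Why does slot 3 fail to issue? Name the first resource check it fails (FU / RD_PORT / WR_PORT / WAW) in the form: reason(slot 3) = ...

[0] MEM needs rd=1 wr=1: ok; after: ALU=1 MUL=1 MEM=0 BR=1, R=4, W=2
[1] BR needs rd=2 wr=0: ok; after: ALU=1 MUL=1 MEM=0 BR=0, R=2, W=2
[2] BR needs rd=0 wr=0: FU; after: ALU=1 MUL=1 MEM=0 BR=0, R=2, W=2
[3] ALU needs rd=2 wr=1: WAW; after: ALU=1 MUL=1 MEM=0 BR=0, R=2, W=2
[4] ALU needs rd=2 wr=1: ok; after: ALU=0 MUL=1 MEM=0 BR=0, R=0, W=1

reason(slot 3) = WAW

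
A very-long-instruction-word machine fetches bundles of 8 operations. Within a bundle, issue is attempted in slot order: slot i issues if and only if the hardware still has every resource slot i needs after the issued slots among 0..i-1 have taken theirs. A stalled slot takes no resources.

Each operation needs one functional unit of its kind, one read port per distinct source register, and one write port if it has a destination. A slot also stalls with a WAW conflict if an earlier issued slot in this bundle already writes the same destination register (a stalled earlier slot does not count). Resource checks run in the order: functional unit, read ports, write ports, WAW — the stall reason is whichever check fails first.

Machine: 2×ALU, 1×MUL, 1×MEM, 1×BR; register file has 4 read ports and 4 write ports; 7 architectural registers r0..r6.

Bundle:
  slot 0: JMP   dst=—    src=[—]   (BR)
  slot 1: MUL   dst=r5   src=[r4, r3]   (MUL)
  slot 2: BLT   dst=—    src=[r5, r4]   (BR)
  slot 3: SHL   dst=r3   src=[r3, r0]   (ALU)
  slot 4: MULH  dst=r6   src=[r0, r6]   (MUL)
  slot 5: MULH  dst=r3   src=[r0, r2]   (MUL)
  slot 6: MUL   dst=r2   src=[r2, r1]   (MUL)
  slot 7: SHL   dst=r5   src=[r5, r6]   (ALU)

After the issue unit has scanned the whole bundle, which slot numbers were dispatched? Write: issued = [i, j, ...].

slot 0 (BR): ISSUE — free A2,Mu1,Ld1,B0 rp4 wp4
slot 1 (MUL): ISSUE — free A2,Mu0,Ld1,B0 rp2 wp3
slot 2 (BR): stall FU — free A2,Mu0,Ld1,B0 rp2 wp3
slot 3 (ALU): ISSUE — free A1,Mu0,Ld1,B0 rp0 wp2
slot 4 (MUL): stall FU — free A1,Mu0,Ld1,B0 rp0 wp2
slot 5 (MUL): stall FU — free A1,Mu0,Ld1,B0 rp0 wp2
slot 6 (MUL): stall FU — free A1,Mu0,Ld1,B0 rp0 wp2
slot 7 (ALU): stall RD_PORT — free A1,Mu0,Ld1,B0 rp0 wp2

issued = [0, 1, 3]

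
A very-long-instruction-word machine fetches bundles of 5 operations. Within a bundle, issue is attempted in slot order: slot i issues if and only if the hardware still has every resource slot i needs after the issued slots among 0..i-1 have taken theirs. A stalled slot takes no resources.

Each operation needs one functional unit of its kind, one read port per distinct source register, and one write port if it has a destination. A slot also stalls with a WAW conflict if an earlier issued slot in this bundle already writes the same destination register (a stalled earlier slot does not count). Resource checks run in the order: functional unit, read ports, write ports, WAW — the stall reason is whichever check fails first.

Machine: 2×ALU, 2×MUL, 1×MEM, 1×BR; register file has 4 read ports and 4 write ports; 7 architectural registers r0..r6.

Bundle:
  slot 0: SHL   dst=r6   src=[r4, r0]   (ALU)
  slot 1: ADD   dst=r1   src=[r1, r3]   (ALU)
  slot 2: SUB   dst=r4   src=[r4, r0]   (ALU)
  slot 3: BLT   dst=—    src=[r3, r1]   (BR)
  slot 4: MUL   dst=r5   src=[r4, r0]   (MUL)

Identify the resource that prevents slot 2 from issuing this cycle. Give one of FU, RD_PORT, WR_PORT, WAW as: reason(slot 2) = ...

reason(slot 2) = FU

[0] ALU needs rd=2 wr=1: ok; after: ALU=1 MUL=2 MEM=1 BR=1, R=2, W=3
[1] ALU needs rd=2 wr=1: ok; after: ALU=0 MUL=2 MEM=1 BR=1, R=0, W=2
[2] ALU needs rd=2 wr=1: FU; after: ALU=0 MUL=2 MEM=1 BR=1, R=0, W=2
[3] BR needs rd=2 wr=0: RD_PORT; after: ALU=0 MUL=2 MEM=1 BR=1, R=0, W=2
[4] MUL needs rd=2 wr=1: RD_PORT; after: ALU=0 MUL=2 MEM=1 BR=1, R=0, W=2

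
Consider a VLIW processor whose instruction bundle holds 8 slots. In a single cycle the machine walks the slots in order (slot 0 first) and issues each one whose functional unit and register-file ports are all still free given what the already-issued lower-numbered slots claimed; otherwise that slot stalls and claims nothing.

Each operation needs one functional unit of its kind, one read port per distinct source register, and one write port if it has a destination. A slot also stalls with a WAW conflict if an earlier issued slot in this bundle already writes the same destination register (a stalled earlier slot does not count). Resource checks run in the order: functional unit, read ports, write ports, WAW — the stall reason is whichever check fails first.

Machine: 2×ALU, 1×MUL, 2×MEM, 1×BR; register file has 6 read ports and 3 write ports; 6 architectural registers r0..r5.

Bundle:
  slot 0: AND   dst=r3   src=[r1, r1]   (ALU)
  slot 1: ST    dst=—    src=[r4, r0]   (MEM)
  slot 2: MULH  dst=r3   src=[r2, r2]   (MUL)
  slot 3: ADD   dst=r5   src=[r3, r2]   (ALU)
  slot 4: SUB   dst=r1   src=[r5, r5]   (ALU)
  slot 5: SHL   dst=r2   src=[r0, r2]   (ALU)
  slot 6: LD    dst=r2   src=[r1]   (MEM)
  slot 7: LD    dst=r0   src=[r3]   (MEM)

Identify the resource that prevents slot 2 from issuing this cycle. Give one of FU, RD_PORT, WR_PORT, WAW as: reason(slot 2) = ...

reason(slot 2) = WAW

#0 ALU src=r1,r1 dispatched  <A:1 Mu:1 Ld:2 B:1 rd:5 wr:2>
#1 MEM src=r4,r0 dispatched  <A:1 Mu:1 Ld:1 B:1 rd:3 wr:2>
#2 MUL src=r2,r2 held:WAW  <A:1 Mu:1 Ld:1 B:1 rd:3 wr:2>
#3 ALU src=r3,r2 dispatched  <A:0 Mu:1 Ld:1 B:1 rd:1 wr:1>
#4 ALU src=r5,r5 held:FU  <A:0 Mu:1 Ld:1 B:1 rd:1 wr:1>
#5 ALU src=r0,r2 held:FU  <A:0 Mu:1 Ld:1 B:1 rd:1 wr:1>
#6 MEM src=r1 dispatched  <A:0 Mu:1 Ld:0 B:1 rd:0 wr:0>
#7 MEM src=r3 held:FU  <A:0 Mu:1 Ld:0 B:1 rd:0 wr:0>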